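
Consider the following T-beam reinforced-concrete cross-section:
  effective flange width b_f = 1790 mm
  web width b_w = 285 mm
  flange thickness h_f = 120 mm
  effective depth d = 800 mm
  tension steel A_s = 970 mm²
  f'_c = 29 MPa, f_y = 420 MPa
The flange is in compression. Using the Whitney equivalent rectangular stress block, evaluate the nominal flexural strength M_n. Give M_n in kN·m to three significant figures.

M_n ≈ 324 kN·m

Tension: T = A_s f_y = 970 × 420 = 407400 N.
Try a within the flange: a = T/(0.85 f'_c b_f) = 407400/(0.85 × 29 × 1790) = 9.23 mm.
Since a = 9.23 ≤ h_f = 120 mm, the stress block lies entirely in the flange; analyse as a rectangular beam of width b_f.
M_n = T(d − a/2) = 407400 × (800 − 4.615) = 324.04 × 10⁶ N·mm.
M_n = 324.04 kN·m.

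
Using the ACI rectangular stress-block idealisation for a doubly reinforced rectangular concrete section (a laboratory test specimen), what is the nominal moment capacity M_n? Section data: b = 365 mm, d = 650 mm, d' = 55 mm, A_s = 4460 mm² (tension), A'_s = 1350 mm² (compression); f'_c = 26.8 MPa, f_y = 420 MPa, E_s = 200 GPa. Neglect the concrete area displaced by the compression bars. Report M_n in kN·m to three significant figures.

M_n ≈ 1080 kN·m

Assume both tension and compression steel yield.
Net tension couple steel: A_s − A'_s = 3110 mm².
a = (A_s − A'_s) f_y / (0.85 f'_c b) = 1306200/(0.85 × 26.8 × 365) = 157.10 mm.
c = a/β₁ = 157.10/0.85 = 184.82 mm; ε'_s = 0.003(c − d')/c = 0.0021 ≥ f_y/E_s = 0.0021, so compression steel does yield.
M_n = (A_s − A'_s) f_y (d − a/2) + A'_s f_y (d − d') = [1306200 × (650 − 78.55) + 567000 × (650 − 55)] × 10⁻⁶ = 746.43 + 337.37 = 1083.80 kN·m.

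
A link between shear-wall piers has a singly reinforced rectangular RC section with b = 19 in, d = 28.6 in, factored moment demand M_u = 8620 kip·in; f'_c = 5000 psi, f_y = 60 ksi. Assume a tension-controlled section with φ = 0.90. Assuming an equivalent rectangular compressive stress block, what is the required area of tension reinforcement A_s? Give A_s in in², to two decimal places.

M_n = M_u/φ = 8620/0.90 = 9577.78 kip·in.
From M_n = 0.85 f'_c a b (d − a/2):
a = d − √(d² − 2M_n/(0.85 f'_c b)) = 28.6 − √(28.6² − 2 × 9577.78/(0.85 × 5 × 19)) = 4.501 in.
A_s = 0.85 f'_c a b / f_y = 0.85 × 5 × 4.501 × 19 / 60 = 6.058 in².

A_s ≈ 6.06 in²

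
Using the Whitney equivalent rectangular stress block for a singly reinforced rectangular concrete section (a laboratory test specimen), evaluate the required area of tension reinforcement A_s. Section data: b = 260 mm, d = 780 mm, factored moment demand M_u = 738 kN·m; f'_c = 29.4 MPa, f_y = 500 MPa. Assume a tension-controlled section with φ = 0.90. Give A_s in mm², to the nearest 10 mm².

M_n = M_u/φ = 738/0.90 = 820 kN·m.
With M_n = 0.85 f'_c a b (d − a/2), solve the quadratic for a:
a = d − √(d² − 2M_n/(0.85 f'_c b)) = 780 − √(780² − 2 × 820×10⁶/(0.85 × 29.4 × 260)) = 183.35 mm.
A_s = 0.85 f'_c a b / f_y = 0.85 × 29.4 × 183.35 × 260 / 500 = 2382.6 mm².

A_s ≈ 2380 mm²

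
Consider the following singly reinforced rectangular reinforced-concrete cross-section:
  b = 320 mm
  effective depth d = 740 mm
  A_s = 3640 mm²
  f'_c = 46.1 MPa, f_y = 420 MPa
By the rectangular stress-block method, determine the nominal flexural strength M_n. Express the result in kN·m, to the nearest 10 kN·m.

M_n ≈ 1040 kN·m

T = A_s f_y = 3640 × 420 = 1528800 N = 1528.8 kN.
From C = T: a = T/(0.85 f'_c b) = 1528800/(0.85 × 46.1 × 320) = 121.92 mm.
M_n = T(d − a/2) = 1528.8 kN × (740 − 60.96) mm = 1038.12 kN·m.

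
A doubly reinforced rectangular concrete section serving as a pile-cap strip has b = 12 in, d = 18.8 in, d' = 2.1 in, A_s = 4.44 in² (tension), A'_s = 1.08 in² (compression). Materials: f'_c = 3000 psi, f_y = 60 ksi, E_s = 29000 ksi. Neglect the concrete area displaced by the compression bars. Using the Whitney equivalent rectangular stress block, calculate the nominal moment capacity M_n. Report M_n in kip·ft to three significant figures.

Assume both steels yield.
a = (A_s − A'_s) f_y/(0.85 f'_c b) = (4.44 − 1.08) × 60/(0.85 × 3 × 12) = 6.588 in.
c = a/β₁ = 6.588/0.85 = 7.751 in; ε'_s = 0.003(c − d')/c = 0.0022 ≥ ε_y = 0.0021, so the compression steel yields.
M_n = (A_s − A'_s) f_y (d − a/2) + A'_s f_y (d − d') = 201.6 × (18.8 − 3.294) + 64.8 × (18.8 − 2.1) = 3126.0 + 1082.2 = 4208.2 kip·in = 4208.2/12 = 350.68 kip·ft.

M_n ≈ 351 kip·ft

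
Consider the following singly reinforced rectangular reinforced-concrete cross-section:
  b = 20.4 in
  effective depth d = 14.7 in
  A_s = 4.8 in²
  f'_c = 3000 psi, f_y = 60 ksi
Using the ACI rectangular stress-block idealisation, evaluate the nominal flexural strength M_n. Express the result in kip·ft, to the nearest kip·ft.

M_n ≈ 286 kip·ft

T = A_s f_y = 4.8 × 60 = 288 kips.
a = T/(0.85 f'_c b) = 288/(0.85 × 3 × 20.4) = 5.536 in.
M_n = T(d − a/2) = 288 × (14.7 − 2.768) = 3436.4 kip·in = 3436.4/12 = 286.37 kip·ft.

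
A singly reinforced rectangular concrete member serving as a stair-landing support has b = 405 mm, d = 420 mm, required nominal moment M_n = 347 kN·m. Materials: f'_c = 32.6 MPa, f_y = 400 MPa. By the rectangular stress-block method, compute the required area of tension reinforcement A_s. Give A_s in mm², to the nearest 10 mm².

A_s ≈ 2290 mm²

With M_n = 0.85 f'_c a b (d − a/2), solve the quadratic for a:
a = d − √(d² − 2M_n/(0.85 f'_c b)) = 420 − √(420² − 2 × 347×10⁶/(0.85 × 32.6 × 405)) = 81.53 mm.
A_s = 0.85 f'_c a b / f_y = 0.85 × 32.6 × 81.53 × 405 / 400 = 2287.4 mm².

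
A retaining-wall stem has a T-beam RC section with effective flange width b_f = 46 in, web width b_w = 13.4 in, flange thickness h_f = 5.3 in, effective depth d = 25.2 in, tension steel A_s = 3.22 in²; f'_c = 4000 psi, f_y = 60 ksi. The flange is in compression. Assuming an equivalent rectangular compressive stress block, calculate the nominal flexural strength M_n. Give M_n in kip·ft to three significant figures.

M_n ≈ 396 kip·ft

Tension: T = A_s f_y = 3.22 × 60 = 193.2 kips.
Try a within the flange: a = T/(0.85 f'_c b_f) = 193.2/(0.85 × 4 × 46) = 1.235 in.
Since a = 1.235 ≤ h_f = 5.3 in, the stress block lies entirely in the flange; analyse as a rectangular beam of width b_f.
M_n = T(d − a/2) = 193.2 × (25.2 − 0.6175) = 4749.3 kip·in.
M_n = 4749.3/12 = 395.78 kip·ft.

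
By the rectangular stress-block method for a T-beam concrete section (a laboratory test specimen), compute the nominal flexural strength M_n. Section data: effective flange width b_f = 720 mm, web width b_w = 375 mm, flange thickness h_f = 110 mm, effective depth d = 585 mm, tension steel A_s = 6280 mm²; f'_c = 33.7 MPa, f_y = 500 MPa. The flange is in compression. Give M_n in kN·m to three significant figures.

M_n ≈ 1580 kN·m

Tension: T = A_s f_y = 6280 × 500 = 3140000 N.
Try a within the flange: a = T/(0.85 f'_c b_f) = 3140000/(0.85 × 33.7 × 720) = 152.25 mm.
a = 152.25 > h_f = 110 mm: the block extends into the web. Split into flange-overhang and web parts.
C_f = 0.85 f'_c (b_f − b_w) h_f = 0.85 × 33.7 × (720 − 375) × 110 = 1087078 N.
Remaining web compression depth: a_w = (T − C_f)/(0.85 f'_c b_w) = (3140000 − 1087078)/(0.85 × 33.7 × 375) = 191.11 mm.
M_n = C_f(d − h_f/2) + (T − C_f)(d − a_w/2) = 1087078 × (585 − 55) + 2052922 × (585 − 95.555) = 576.15 + 1004.79 = 1580.94 × 10⁶ N·mm.
M_n = 1580.94 kN·m.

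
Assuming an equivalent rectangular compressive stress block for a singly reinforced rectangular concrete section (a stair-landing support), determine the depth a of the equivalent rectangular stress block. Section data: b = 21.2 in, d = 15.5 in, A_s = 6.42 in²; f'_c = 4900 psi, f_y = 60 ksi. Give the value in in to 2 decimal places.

T = A_s f_y = 6.42 × 60 = 385.2 kips.
a = T/(0.85 f'_c b) = 385.2/(0.85 × 4.9 × 21.2) = 4.36 in.

a ≈ 4.36 in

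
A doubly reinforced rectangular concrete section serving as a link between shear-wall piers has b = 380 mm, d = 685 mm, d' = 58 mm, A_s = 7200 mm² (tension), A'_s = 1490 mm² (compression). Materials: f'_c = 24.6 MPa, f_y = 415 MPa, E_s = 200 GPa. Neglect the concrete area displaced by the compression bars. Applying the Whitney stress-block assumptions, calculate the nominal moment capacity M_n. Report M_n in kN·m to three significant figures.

M_n ≈ 1660 kN·m

Assume both tension and compression steel yield.
Net tension couple steel: A_s − A'_s = 5710 mm².
a = (A_s − A'_s) f_y / (0.85 f'_c b) = 2369650/(0.85 × 24.6 × 380) = 298.23 mm.
c = a/β₁ = 298.23/0.85 = 350.86 mm; ε'_s = 0.003(c − d')/c = 0.0025 ≥ f_y/E_s = 0.0021, so compression steel does yield.
M_n = (A_s − A'_s) f_y (d − a/2) + A'_s f_y (d − d') = [2369650 × (685 − 149.115) + 618350 × (685 − 58)] × 10⁻⁶ = 1269.86 + 387.71 = 1657.57 kN·m.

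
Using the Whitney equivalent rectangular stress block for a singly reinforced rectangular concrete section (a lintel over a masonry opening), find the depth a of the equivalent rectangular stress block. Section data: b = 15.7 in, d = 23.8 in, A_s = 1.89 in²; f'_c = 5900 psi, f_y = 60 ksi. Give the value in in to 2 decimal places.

a ≈ 1.44 in

T = A_s f_y = 1.89 × 60 = 113.4 kips.
a = T/(0.85 f'_c b) = 113.4/(0.85 × 5.9 × 15.7) = 1.44 in.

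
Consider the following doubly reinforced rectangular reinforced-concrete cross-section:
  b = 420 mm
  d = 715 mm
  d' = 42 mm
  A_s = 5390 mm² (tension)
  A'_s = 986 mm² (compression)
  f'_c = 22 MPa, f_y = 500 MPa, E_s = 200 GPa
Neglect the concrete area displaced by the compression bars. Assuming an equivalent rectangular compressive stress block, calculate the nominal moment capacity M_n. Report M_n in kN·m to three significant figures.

Assume both tension and compression steel yield.
Net tension couple steel: A_s − A'_s = 4404 mm².
a = (A_s − A'_s) f_y / (0.85 f'_c b) = 2202000/(0.85 × 22 × 420) = 280.37 mm.
c = a/β₁ = 280.37/0.85 = 329.85 mm; ε'_s = 0.003(c − d')/c = 0.0026 ≥ f_y/E_s = 0.0025, so compression steel does yield.
M_n = (A_s − A'_s) f_y (d − a/2) + A'_s f_y (d − d') = [2202000 × (715 − 140.185) + 493000 × (715 − 42)] × 10⁻⁶ = 1265.74 + 331.79 = 1597.53 kN·m.

M_n ≈ 1600 kN·m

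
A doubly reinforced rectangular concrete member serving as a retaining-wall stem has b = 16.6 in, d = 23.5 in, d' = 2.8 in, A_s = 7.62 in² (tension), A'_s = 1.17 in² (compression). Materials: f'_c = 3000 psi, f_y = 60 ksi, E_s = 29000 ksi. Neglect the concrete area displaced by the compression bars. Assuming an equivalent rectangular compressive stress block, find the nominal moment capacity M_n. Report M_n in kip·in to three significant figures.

Assume both steels yield.
a = (A_s − A'_s) f_y/(0.85 f'_c b) = (7.62 − 1.17) × 60/(0.85 × 3 × 16.6) = 9.142 in.
c = a/β₁ = 9.142/0.85 = 10.755 in; ε'_s = 0.003(c − d')/c = 0.0022 ≥ ε_y = 0.0021, so the compression steel yields.
M_n = (A_s − A'_s) f_y (d − a/2) + A'_s f_y (d − d') = 387 × (23.5 − 4.571) + 70.2 × (23.5 − 2.8) = 7325.5 + 1453.1 = 8778.6 kip·in.

M_n ≈ 8780 kip·in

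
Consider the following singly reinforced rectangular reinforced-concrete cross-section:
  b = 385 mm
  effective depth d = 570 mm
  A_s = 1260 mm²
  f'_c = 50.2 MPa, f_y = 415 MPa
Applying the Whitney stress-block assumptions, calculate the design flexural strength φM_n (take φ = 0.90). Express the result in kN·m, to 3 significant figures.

φM_n ≈ 261 kN·m

T = A_s f_y = 1260 × 415 = 522900 N = 522.9 kN.
From C = T: a = T/(0.85 f'_c b) = 522900/(0.85 × 50.2 × 385) = 31.83 mm.
M_n = T(d − a/2) = 522.9 kN × (570 − 15.915) mm = 289.73 kN·m.
φM_n = 0.90 × 289.73 = 260.76 kN·m.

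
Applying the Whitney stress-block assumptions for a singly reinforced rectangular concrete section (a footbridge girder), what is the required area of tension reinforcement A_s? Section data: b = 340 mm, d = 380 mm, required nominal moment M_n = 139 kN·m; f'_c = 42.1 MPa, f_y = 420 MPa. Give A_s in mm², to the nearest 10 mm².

With M_n = 0.85 f'_c a b (d − a/2), solve the quadratic for a:
a = d − √(d² − 2M_n/(0.85 f'_c b)) = 380 − √(380² − 2 × 139×10⁶/(0.85 × 42.1 × 340)) = 31.36 mm.
A_s = 0.85 f'_c a b / f_y = 0.85 × 42.1 × 31.36 × 340 / 420 = 908.5 mm².

A_s ≈ 910 mm²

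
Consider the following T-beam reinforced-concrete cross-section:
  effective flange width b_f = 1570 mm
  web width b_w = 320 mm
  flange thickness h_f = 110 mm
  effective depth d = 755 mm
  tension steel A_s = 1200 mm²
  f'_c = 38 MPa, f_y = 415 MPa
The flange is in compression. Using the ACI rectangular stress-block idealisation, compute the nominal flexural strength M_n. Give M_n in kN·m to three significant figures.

M_n ≈ 374 kN·m

Tension: T = A_s f_y = 1200 × 415 = 498000 N.
Try a within the flange: a = T/(0.85 f'_c b_f) = 498000/(0.85 × 38 × 1570) = 9.82 mm.
Since a = 9.82 ≤ h_f = 110 mm, the stress block lies entirely in the flange; analyse as a rectangular beam of width b_f.
M_n = T(d − a/2) = 498000 × (755 − 4.91) = 373.54 × 10⁶ N·mm.
M_n = 373.54 kN·m.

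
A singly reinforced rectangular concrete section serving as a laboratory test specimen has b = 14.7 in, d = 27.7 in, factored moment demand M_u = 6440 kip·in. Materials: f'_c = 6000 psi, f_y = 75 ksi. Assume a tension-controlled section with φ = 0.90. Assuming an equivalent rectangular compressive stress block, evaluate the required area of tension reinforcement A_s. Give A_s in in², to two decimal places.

M_n = M_u/φ = 6440/0.90 = 7155.56 kip·in.
From M_n = 0.85 f'_c a b (d − a/2):
a = d − √(d² − 2M_n/(0.85 f'_c b)) = 27.7 − √(27.7² − 2 × 7155.56/(0.85 × 6 × 14.7)) = 3.692 in.
A_s = 0.85 f'_c a b / f_y = 0.85 × 6 × 3.692 × 14.7 / 75 = 3.691 in².

A_s ≈ 3.69 in²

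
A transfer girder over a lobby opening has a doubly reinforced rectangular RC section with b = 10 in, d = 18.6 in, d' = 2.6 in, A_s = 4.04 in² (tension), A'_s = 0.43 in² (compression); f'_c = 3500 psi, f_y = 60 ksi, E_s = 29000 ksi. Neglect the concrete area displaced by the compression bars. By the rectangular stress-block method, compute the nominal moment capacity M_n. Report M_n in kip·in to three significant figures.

M_n ≈ 3650 kip·in

Assume both steels yield.
a = (A_s − A'_s) f_y/(0.85 f'_c b) = (4.04 − 0.43) × 60/(0.85 × 3.5 × 10) = 7.281 in.
c = a/β₁ = 7.281/0.85 = 8.566 in; ε'_s = 0.003(c − d')/c = 0.0021 ≥ ε_y = 0.0021, so the compression steel yields.
M_n = (A_s − A'_s) f_y (d − a/2) + A'_s f_y (d − d') = 216.6 × (18.6 − 3.6405) + 25.8 × (18.6 − 2.6) = 3240.2 + 412.8 = 3653.0 kip·in.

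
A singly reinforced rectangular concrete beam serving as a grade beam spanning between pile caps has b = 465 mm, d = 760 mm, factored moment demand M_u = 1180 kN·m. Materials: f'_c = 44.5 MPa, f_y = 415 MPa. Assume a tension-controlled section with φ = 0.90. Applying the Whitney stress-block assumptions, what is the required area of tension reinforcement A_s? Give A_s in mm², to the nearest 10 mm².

M_n = M_u/φ = 1180/0.90 = 1311.11 kN·m.
With M_n = 0.85 f'_c a b (d − a/2), solve the quadratic for a:
a = d − √(d² − 2M_n/(0.85 f'_c b)) = 760 − √(760² − 2 × 1311.11×10⁶/(0.85 × 44.5 × 465)) = 105.39 mm.
A_s = 0.85 f'_c a b / f_y = 0.85 × 44.5 × 105.39 × 465 / 415 = 4466.7 mm².

A_s ≈ 4470 mm²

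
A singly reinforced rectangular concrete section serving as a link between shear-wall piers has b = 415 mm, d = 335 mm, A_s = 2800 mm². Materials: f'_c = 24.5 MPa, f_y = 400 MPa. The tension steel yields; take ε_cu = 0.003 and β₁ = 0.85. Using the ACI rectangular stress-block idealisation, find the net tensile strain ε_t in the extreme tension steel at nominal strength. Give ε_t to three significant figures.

ε_t ≈ 0.00359

a = A_s f_y/(0.85 f'_c b) = 129.59 mm.
β₁ = 0.85, so c = a/β₁ = 129.59/0.85 = 152.46 mm.
From the linear strain diagram with ε_cu = 0.003: ε_t = 0.003 (d − c)/c = 0.003 × (335 − 152.46)/152.46 = 0.00359.
ε_t < 0.004 — the section is over-reinforced for flexure under ACI limits.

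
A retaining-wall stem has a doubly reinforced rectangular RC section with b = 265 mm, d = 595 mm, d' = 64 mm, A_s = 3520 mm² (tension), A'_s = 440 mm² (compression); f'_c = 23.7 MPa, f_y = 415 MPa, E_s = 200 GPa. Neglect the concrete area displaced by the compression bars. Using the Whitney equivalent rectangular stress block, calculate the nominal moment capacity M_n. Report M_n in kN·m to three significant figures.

M_n ≈ 704 kN·m

Assume both tension and compression steel yield.
Net tension couple steel: A_s − A'_s = 3080 mm².
a = (A_s − A'_s) f_y / (0.85 f'_c b) = 1278200/(0.85 × 23.7 × 265) = 239.43 mm.
c = a/β₁ = 239.43/0.85 = 281.68 mm; ε'_s = 0.003(c − d')/c = 0.0023 ≥ f_y/E_s = 0.0021, so compression steel does yield.
M_n = (A_s − A'_s) f_y (d − a/2) + A'_s f_y (d − d') = [1278200 × (595 − 119.715) + 182600 × (595 − 64)] × 10⁻⁶ = 607.51 + 96.96 = 704.47 kN·m.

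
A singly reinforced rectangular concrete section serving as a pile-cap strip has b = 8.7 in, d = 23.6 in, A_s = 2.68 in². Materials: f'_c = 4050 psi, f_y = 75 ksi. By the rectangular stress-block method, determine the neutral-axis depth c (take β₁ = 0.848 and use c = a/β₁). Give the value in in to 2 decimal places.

T = A_s f_y = 2.68 × 75 = 201 kips.
a = T/(0.85 f'_c b) = 201/(0.85 × 4.05 × 8.7) = 6.7112 in.
With β₁ = 0.848, c = a/β₁ = 6.7112/0.848 = 7.91 in.

c ≈ 7.91 in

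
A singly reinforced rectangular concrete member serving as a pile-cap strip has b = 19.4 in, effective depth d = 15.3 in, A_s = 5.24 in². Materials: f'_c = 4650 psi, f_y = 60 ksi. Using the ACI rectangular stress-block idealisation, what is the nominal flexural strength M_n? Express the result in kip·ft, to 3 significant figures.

T = A_s f_y = 5.24 × 60 = 314.4 kips.
a = T/(0.85 f'_c b) = 314.4/(0.85 × 4.65 × 19.4) = 4.100 in.
M_n = T(d − a/2) = 314.4 × (15.3 − 2.05) = 4165.8 kip·in = 4165.8/12 = 347.15 kip·ft.

M_n ≈ 347 kip·ft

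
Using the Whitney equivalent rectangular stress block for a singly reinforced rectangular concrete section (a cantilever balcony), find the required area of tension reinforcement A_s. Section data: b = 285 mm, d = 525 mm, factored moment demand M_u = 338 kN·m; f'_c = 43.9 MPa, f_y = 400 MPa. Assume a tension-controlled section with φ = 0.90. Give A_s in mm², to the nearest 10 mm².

A_s ≈ 1920 mm²

M_n = M_u/φ = 338/0.90 = 375.556 kN·m.
With M_n = 0.85 f'_c a b (d − a/2), solve the quadratic for a:
a = d − √(d² − 2M_n/(0.85 f'_c b)) = 525 − √(525² − 2 × 375.556×10⁶/(0.85 × 43.9 × 285)) = 72.23 mm.
A_s = 0.85 f'_c a b / f_y = 0.85 × 43.9 × 72.23 × 285 / 400 = 1920.4 mm².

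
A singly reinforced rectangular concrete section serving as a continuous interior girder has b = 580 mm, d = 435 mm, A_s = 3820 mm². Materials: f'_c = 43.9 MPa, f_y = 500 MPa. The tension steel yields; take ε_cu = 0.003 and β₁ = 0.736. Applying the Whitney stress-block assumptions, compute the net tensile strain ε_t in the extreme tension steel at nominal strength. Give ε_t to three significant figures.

ε_t ≈ 0.00788

a = A_s f_y/(0.85 f'_c b) = 88.25 mm.
β₁ = 0.736, so c = a/β₁ = 88.25/0.736 = 119.90 mm.
From the linear strain diagram with ε_cu = 0.003: ε_t = 0.003 (d − c)/c = 0.003 × (435 − 119.90)/119.90 = 0.00788.
Since ε_t ≥ 0.005, the section is tension-controlled.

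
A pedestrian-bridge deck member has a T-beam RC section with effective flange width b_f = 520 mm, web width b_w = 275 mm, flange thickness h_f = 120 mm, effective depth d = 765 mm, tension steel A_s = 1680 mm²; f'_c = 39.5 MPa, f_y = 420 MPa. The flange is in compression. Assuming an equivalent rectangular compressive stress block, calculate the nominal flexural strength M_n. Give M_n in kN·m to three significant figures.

Tension: T = A_s f_y = 1680 × 420 = 705600 N.
Try a within the flange: a = T/(0.85 f'_c b_f) = 705600/(0.85 × 39.5 × 520) = 40.41 mm.
Since a = 40.41 ≤ h_f = 120 mm, the stress block lies entirely in the flange; analyse as a rectangular beam of width b_f.
M_n = T(d − a/2) = 705600 × (765 − 20.205) = 525.53 × 10⁶ N·mm.
M_n = 525.53 kN·m.

M_n ≈ 526 kN·m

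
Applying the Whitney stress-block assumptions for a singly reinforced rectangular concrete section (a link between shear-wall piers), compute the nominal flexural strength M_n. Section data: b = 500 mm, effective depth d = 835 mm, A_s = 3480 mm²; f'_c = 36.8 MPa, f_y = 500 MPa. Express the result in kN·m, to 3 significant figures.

M_n ≈ 1360 kN·m

T = A_s f_y = 3480 × 500 = 1740000 N = 1740 kN.
From C = T: a = T/(0.85 f'_c b) = 1740000/(0.85 × 36.8 × 500) = 111.25 mm.
M_n = T(d − a/2) = 1740 kN × (835 − 55.625) mm = 1356.11 kN·m.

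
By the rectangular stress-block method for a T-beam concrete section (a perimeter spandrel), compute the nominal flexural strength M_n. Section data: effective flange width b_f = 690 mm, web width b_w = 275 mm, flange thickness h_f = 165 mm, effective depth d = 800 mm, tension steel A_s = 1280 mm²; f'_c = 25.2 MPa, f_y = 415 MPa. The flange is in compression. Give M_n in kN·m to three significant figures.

Tension: T = A_s f_y = 1280 × 415 = 531200 N.
Try a within the flange: a = T/(0.85 f'_c b_f) = 531200/(0.85 × 25.2 × 690) = 35.94 mm.
Since a = 35.94 ≤ h_f = 165 mm, the stress block lies entirely in the flange; analyse as a rectangular beam of width b_f.
M_n = T(d − a/2) = 531200 × (800 − 17.97) = 415.41 × 10⁶ N·mm.
M_n = 415.41 kN·m.

M_n ≈ 415 kN·m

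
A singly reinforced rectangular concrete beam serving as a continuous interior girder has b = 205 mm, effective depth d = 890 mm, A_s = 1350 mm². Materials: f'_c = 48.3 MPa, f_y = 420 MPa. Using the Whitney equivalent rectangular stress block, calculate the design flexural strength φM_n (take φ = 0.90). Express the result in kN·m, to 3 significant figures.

φM_n ≈ 437 kN·m

T = A_s f_y = 1350 × 420 = 567000 N = 567 kN.
From C = T: a = T/(0.85 f'_c b) = 567000/(0.85 × 48.3 × 205) = 67.37 mm.
M_n = T(d − a/2) = 567 kN × (890 − 33.685) mm = 485.53 kN·m.
φM_n = 0.90 × 485.53 = 436.98 kN·m.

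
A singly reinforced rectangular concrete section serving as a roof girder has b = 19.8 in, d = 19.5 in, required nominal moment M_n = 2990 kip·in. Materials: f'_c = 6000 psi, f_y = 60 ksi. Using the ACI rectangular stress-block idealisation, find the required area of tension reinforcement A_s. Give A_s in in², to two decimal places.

A_s ≈ 2.66 in²

From M_n = 0.85 f'_c a b (d − a/2):
a = d − √(d² − 2M_n/(0.85 f'_c b)) = 19.5 − √(19.5² − 2 × 2990/(0.85 × 6 × 19.8)) = 1.583 in.
A_s = 0.85 f'_c a b / f_y = 0.85 × 6 × 1.583 × 19.8 / 60 = 2.664 in².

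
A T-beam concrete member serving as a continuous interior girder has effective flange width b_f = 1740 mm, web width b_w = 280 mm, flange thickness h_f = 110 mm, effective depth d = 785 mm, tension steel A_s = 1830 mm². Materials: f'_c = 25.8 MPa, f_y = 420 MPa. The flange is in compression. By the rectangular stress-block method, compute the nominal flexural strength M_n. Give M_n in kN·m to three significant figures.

M_n ≈ 596 kN·m

Tension: T = A_s f_y = 1830 × 420 = 768600 N.
Try a within the flange: a = T/(0.85 f'_c b_f) = 768600/(0.85 × 25.8 × 1740) = 20.14 mm.
Since a = 20.14 ≤ h_f = 110 mm, the stress block lies entirely in the flange; analyse as a rectangular beam of width b_f.
M_n = T(d − a/2) = 768600 × (785 − 10.07) = 595.61 × 10⁶ N·mm.
M_n = 595.61 kN·m.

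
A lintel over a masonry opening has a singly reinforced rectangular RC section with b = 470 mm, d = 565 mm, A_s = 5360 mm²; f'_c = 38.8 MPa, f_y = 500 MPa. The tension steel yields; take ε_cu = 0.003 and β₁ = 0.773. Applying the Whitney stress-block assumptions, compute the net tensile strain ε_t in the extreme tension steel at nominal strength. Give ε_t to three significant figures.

ε_t ≈ 0.00458

a = A_s f_y/(0.85 f'_c b) = 172.90 mm.
β₁ = 0.773, so c = a/β₁ = 172.90/0.773 = 223.67 mm.
From the linear strain diagram with ε_cu = 0.003: ε_t = 0.003 (d − c)/c = 0.003 × (565 − 223.67)/223.67 = 0.00458.
ε_t is between 0.004 and 0.005 — transition zone.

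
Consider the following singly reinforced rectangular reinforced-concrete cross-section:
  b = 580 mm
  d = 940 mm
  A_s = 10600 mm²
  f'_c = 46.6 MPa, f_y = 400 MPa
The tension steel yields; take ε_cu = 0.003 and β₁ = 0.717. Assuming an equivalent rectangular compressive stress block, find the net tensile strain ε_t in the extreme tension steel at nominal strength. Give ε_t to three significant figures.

a = A_s f_y/(0.85 f'_c b) = 184.56 mm.
β₁ = 0.717, so c = a/β₁ = 184.56/0.717 = 257.41 mm.
From the linear strain diagram with ε_cu = 0.003: ε_t = 0.003 (d − c)/c = 0.003 × (940 − 257.41)/257.41 = 0.00796.
Since ε_t ≥ 0.005, the section is tension-controlled.

ε_t ≈ 0.00796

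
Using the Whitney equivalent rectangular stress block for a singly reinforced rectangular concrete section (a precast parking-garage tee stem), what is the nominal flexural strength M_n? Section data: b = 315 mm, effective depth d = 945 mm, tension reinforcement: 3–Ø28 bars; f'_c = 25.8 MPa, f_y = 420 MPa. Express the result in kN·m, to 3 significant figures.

A_s = 3 × 616 = 1848 mm².
T = A_s f_y = 1848 × 420 = 776160 N = 776.16 kN.
From C = T: a = T/(0.85 f'_c b) = 776160/(0.85 × 25.8 × 315) = 112.36 mm.
M_n = T(d − a/2) = 776.16 kN × (945 − 56.18) mm = 689.87 kN·m.

M_n ≈ 690 kN·m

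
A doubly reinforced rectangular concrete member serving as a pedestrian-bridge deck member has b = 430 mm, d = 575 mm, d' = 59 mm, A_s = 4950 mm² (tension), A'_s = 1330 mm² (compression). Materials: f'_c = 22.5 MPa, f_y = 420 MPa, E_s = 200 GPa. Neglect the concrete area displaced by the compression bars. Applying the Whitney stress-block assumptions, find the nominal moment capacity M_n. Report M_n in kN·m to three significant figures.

M_n ≈ 1020 kN·m

Assume both tension and compression steel yield.
Net tension couple steel: A_s − A'_s = 3620 mm².
a = (A_s − A'_s) f_y / (0.85 f'_c b) = 1520400/(0.85 × 22.5 × 430) = 184.88 mm.
c = a/β₁ = 184.88/0.85 = 217.51 mm; ε'_s = 0.003(c − d')/c = 0.0022 ≥ f_y/E_s = 0.0021, so compression steel does yield.
M_n = (A_s − A'_s) f_y (d − a/2) + A'_s f_y (d − d') = [1520400 × (575 − 92.44) + 558600 × (575 − 59)] × 10⁻⁶ = 733.68 + 288.24 = 1021.92 kN·m.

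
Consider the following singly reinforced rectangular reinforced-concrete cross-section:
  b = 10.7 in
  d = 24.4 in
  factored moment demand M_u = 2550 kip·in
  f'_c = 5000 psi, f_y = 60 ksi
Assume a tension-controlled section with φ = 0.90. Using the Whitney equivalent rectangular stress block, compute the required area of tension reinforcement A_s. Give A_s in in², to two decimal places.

A_s ≈ 2.05 in²

M_n = M_u/φ = 2550/0.90 = 2833.33 kip·in.
From M_n = 0.85 f'_c a b (d − a/2):
a = d − √(d² − 2M_n/(0.85 f'_c b)) = 24.4 − √(24.4² − 2 × 2833.33/(0.85 × 5 × 10.7)) = 2.703 in.
A_s = 0.85 f'_c a b / f_y = 0.85 × 5 × 2.703 × 10.7 / 60 = 2.049 in².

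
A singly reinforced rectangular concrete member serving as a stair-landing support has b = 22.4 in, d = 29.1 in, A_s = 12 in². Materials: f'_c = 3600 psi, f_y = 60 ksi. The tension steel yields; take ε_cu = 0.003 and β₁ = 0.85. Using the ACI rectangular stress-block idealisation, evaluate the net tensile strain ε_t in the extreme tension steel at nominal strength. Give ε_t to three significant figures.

ε_t ≈ 0.00406

a = A_s f_y/(0.85 f'_c b) = 10.504 in.
β₁ = 0.85, so c = a/β₁ = 10.504/0.85 = 12.358 in.
From the linear strain diagram with ε_cu = 0.003: ε_t = 0.003 (d − c)/c = 0.003 × (29.1 − 12.358)/12.358 = 0.00406.
ε_t is between 0.004 and 0.005 — transition zone.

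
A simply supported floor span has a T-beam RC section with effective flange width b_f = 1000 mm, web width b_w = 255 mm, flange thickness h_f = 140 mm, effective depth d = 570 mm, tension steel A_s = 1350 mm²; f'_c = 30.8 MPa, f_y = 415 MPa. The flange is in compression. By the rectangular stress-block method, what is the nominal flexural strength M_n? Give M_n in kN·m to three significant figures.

M_n ≈ 313 kN·m

Tension: T = A_s f_y = 1350 × 415 = 560250 N.
Try a within the flange: a = T/(0.85 f'_c b_f) = 560250/(0.85 × 30.8 × 1000) = 21.40 mm.
Since a = 21.40 ≤ h_f = 140 mm, the stress block lies entirely in the flange; analyse as a rectangular beam of width b_f.
M_n = T(d − a/2) = 560250 × (570 − 10.7) = 313.35 × 10⁶ N·mm.
M_n = 313.35 kN·m.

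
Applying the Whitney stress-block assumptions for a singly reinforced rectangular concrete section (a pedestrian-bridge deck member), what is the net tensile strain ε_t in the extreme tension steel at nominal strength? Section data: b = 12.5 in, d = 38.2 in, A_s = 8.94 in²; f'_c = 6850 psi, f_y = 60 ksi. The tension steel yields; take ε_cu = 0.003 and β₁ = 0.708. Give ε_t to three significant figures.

a = A_s f_y/(0.85 f'_c b) = 7.370 in.
β₁ = 0.708, so c = a/β₁ = 7.370/0.708 = 10.410 in.
From the linear strain diagram with ε_cu = 0.003: ε_t = 0.003 (d − c)/c = 0.003 × (38.2 − 10.410)/10.410 = 0.00801.
Since ε_t ≥ 0.005, the section is tension-controlled.

ε_t ≈ 0.00801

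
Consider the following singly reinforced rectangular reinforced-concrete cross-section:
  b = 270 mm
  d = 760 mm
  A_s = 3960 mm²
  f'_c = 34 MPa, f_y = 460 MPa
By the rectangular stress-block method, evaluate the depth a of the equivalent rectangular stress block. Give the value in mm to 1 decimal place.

T = A_s f_y = 3960 × 460 = 1821600 N = 1821.6 kN.
Setting C = 0.85 f'_c a b equal to T: a = 1821600/(0.85 × 34 × 270) = 233.4 mm.

a ≈ 233.4 mm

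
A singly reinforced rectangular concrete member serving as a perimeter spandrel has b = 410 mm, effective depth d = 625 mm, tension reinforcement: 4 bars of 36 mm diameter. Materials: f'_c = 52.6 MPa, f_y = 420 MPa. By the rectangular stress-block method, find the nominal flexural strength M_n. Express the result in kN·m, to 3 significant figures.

A_s = 4 × 1018 = 4072 mm².
T = A_s f_y = 4072 × 420 = 1710240 N = 1710.24 kN.
From C = T: a = T/(0.85 f'_c b) = 1710240/(0.85 × 52.6 × 410) = 93.30 mm.
M_n = T(d − a/2) = 1710.24 kN × (625 − 46.65) mm = 989.12 kN·m.

M_n ≈ 989 kN·m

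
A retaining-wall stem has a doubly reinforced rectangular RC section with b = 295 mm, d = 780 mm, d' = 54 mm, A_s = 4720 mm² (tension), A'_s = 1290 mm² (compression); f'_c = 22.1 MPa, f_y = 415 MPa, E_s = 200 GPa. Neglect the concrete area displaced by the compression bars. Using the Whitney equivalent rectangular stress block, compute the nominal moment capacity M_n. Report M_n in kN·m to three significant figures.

Assume both tension and compression steel yield.
Net tension couple steel: A_s − A'_s = 3430 mm².
a = (A_s − A'_s) f_y / (0.85 f'_c b) = 1423450/(0.85 × 22.1 × 295) = 256.87 mm.
c = a/β₁ = 256.87/0.85 = 302.20 mm; ε'_s = 0.003(c − d')/c = 0.0025 ≥ f_y/E_s = 0.0021, so compression steel does yield.
M_n = (A_s − A'_s) f_y (d − a/2) + A'_s f_y (d − d') = [1423450 × (780 − 128.435) + 535350 × (780 − 54)] × 10⁻⁶ = 927.47 + 388.66 = 1316.13 kN·m.

M_n ≈ 1320 kN·m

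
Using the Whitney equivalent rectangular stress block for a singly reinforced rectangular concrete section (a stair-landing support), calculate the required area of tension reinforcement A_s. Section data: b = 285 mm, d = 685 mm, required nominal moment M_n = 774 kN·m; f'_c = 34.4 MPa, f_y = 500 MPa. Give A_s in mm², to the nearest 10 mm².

With M_n = 0.85 f'_c a b (d − a/2), solve the quadratic for a:
a = d − √(d² − 2M_n/(0.85 f'_c b)) = 685 − √(685² − 2 × 774×10⁶/(0.85 × 34.4 × 285)) = 152.58 mm.
A_s = 0.85 f'_c a b / f_y = 0.85 × 34.4 × 152.58 × 285 / 500 = 2543.0 mm².

A_s ≈ 2540 mm²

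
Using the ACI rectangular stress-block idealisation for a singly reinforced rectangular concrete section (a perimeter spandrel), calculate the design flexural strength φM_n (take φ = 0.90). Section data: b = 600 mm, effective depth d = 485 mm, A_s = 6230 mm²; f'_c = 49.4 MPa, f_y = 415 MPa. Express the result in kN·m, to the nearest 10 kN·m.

T = A_s f_y = 6230 × 415 = 2585450 N = 2585.45 kN.
From C = T: a = T/(0.85 f'_c b) = 2585450/(0.85 × 49.4 × 600) = 102.62 mm.
M_n = T(d − a/2) = 2585.45 kN × (485 − 51.31) mm = 1121.28 kN·m.
φM_n = 0.90 × 1121.28 = 1009.15 kN·m.

φM_n ≈ 1010 kN·m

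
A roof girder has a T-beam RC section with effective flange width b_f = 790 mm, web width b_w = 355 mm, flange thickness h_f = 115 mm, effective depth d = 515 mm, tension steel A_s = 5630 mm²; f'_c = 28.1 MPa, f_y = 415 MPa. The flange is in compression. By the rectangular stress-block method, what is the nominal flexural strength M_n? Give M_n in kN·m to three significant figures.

Tension: T = A_s f_y = 5630 × 415 = 2336450 N.
Try a within the flange: a = T/(0.85 f'_c b_f) = 2336450/(0.85 × 28.1 × 790) = 123.82 mm.
a = 123.82 > h_f = 115 mm: the block extends into the web. Split into flange-overhang and web parts.
C_f = 0.85 f'_c (b_f − b_w) h_f = 0.85 × 28.1 × (790 − 355) × 115 = 1194847 N.
Remaining web compression depth: a_w = (T − C_f)/(0.85 f'_c b_w) = (2336450 − 1194847)/(0.85 × 28.1 × 355) = 134.64 mm.
M_n = C_f(d − h_f/2) + (T − C_f)(d − a_w/2) = 1194847 × (515 − 57.5) + 1141603 × (515 − 67.32) = 546.64 + 511.07 = 1057.71 × 10⁶ N·mm.
M_n = 1057.71 kN·m.

M_n ≈ 1060 kN·m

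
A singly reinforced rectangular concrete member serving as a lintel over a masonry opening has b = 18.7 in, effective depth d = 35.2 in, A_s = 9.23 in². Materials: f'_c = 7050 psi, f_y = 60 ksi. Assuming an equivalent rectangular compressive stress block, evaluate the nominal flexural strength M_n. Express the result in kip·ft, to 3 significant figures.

M_n ≈ 1510 kip·ft

T = A_s f_y = 9.23 × 60 = 553.8 kips.
a = T/(0.85 f'_c b) = 553.8/(0.85 × 7.05 × 18.7) = 4.942 in.
M_n = T(d − a/2) = 553.8 × (35.2 − 2.471) = 18125.3 kip·in = 18125.3/12 = 1510.44 kip·ft.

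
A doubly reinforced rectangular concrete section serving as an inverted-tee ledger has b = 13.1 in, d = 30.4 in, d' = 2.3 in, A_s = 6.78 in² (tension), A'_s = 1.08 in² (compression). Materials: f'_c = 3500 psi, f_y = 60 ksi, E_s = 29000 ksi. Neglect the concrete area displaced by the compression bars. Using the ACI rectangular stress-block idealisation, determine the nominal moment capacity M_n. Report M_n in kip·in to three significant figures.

M_n ≈ 10700 kip·in

Assume both steels yield.
a = (A_s − A'_s) f_y/(0.85 f'_c b) = (6.78 − 1.08) × 60/(0.85 × 3.5 × 13.1) = 8.775 in.
c = a/β₁ = 8.775/0.85 = 10.324 in; ε'_s = 0.003(c − d')/c = 0.0023 ≥ ε_y = 0.0021, so the compression steel yields.
M_n = (A_s − A'_s) f_y (d − a/2) + A'_s f_y (d − d') = 342 × (30.4 − 4.3875) + 64.8 × (30.4 − 2.3) = 8896.3 + 1820.9 = 10717.2 kip·in.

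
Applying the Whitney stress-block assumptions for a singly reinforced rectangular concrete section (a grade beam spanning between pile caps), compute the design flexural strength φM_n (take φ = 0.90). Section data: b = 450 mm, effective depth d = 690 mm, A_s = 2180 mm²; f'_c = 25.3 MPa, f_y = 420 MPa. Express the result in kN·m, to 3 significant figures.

T = A_s f_y = 2180 × 420 = 915600 N = 915.6 kN.
From C = T: a = T/(0.85 f'_c b) = 915600/(0.85 × 25.3 × 450) = 94.61 mm.
M_n = T(d − a/2) = 915.6 kN × (690 − 47.305) mm = 588.45 kN·m.
φM_n = 0.90 × 588.45 = 529.61 kN·m.

φM_n ≈ 530 kN·m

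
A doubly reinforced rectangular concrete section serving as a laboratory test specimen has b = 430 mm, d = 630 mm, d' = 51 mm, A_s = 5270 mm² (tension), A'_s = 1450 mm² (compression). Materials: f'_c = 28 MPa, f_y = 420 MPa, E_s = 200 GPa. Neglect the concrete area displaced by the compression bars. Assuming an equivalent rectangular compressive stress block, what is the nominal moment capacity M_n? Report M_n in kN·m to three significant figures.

Assume both tension and compression steel yield.
Net tension couple steel: A_s − A'_s = 3820 mm².
a = (A_s − A'_s) f_y / (0.85 f'_c b) = 1604400/(0.85 × 28 × 430) = 156.77 mm.
c = a/β₁ = 156.77/0.85 = 184.44 mm; ε'_s = 0.003(c − d')/c = 0.0022 ≥ f_y/E_s = 0.0021, so compression steel does yield.
M_n = (A_s − A'_s) f_y (d − a/2) + A'_s f_y (d − d') = [1604400 × (630 − 78.385) + 609000 × (630 − 51)] × 10⁻⁶ = 885.01 + 352.61 = 1237.62 kN·m.

M_n ≈ 1240 kN·m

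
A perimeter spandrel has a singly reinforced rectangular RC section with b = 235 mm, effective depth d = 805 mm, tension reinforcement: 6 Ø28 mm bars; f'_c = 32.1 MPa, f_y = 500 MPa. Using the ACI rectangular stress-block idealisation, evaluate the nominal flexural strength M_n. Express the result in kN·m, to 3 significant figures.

A_s = 6 × 616 = 3696 mm².
T = A_s f_y = 3696 × 500 = 1848000 N = 1848 kN.
From C = T: a = T/(0.85 f'_c b) = 1848000/(0.85 × 32.1 × 235) = 288.21 mm.
M_n = T(d − a/2) = 1848 kN × (805 − 144.105) mm = 1221.33 kN·m.

M_n ≈ 1220 kN·m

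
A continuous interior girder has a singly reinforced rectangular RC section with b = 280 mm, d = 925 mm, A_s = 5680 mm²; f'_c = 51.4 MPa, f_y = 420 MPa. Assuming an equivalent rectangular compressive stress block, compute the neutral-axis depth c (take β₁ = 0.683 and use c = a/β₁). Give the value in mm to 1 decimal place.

c ≈ 285.5 mm

T = A_s f_y = 5680 × 420 = 2385600 N = 2385.6 kN.
Setting C = 0.85 f'_c a b equal to T: a = 2385600/(0.85 × 51.4 × 280) = 195.010 mm.
With β₁ = 0.683, c = a/β₁ = 195.010/0.683 = 285.5 mm.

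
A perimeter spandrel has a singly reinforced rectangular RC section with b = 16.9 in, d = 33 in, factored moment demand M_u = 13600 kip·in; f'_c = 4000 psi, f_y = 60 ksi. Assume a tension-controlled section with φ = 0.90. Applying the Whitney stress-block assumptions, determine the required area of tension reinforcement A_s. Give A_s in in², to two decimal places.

A_s ≈ 8.88 in²

M_n = M_u/φ = 13600/0.90 = 15111.1 kip·in.
From M_n = 0.85 f'_c a b (d − a/2):
a = d − √(d² − 2M_n/(0.85 f'_c b)) = 33 − √(33² − 2 × 15111.1/(0.85 × 4 × 16.9)) = 9.272 in.
A_s = 0.85 f'_c a b / f_y = 0.85 × 4 × 9.272 × 16.9 / 60 = 8.879 in².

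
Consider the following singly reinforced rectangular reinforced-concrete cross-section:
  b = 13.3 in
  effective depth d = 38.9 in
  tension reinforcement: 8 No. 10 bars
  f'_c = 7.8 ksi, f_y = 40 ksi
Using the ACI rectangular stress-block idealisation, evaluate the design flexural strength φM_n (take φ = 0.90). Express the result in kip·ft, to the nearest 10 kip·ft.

A_s = 8 × 1.27 = 10.16 in².
T = A_s f_y = 10.16 × 40 = 406.4 kips.
a = T/(0.85 f'_c b) = 406.4/(0.85 × 7.8 × 13.3) = 4.609 in.
M_n = T(d − a/2) = 406.4 × (38.9 − 2.3045) = 14872.4 kip·in = 14872.4/12 = 1239.37 kip·ft.
φM_n = 0.90 × 1239.37 = 1115.43 kip·ft.

φM_n ≈ 1120 kip·ft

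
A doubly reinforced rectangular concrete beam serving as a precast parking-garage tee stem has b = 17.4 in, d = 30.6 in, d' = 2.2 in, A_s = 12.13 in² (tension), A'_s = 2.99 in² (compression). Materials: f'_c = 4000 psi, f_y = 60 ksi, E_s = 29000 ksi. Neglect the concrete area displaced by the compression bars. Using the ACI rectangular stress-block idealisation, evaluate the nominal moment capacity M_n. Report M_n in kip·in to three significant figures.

M_n ≈ 19300 kip·in

Assume both steels yield.
a = (A_s − A'_s) f_y/(0.85 f'_c b) = (12.13 − 2.99) × 60/(0.85 × 4 × 17.4) = 9.270 in.
c = a/β₁ = 9.270/0.85 = 10.906 in; ε'_s = 0.003(c − d')/c = 0.0024 ≥ ε_y = 0.0021, so the compression steel yields.
M_n = (A_s − A'_s) f_y (d − a/2) + A'_s f_y (d − d') = 548.4 × (30.6 − 4.635) + 179.4 × (30.6 − 2.2) = 14239.2 + 5095.0 = 19334.2 kip·in.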